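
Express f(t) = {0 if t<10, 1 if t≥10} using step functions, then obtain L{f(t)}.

f(t) = u(t-10). L{u(t-10)} = e^(-10s)/s, so L{f(t)} = e^(-10s)/s

Final answer: e^(-10s)/s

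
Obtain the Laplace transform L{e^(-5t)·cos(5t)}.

L{e^(at)·cos(ωt)} = (s-a)/((s-a)² + ω²), so L{e^(-5t)·cos(5t)} = (s+5)/((s+5)² + 25)

Final answer: (s+5)/((s+5)² + 25)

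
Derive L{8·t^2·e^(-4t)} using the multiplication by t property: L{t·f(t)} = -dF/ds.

Using L{t^n·e^(at)} = n!/(s-a)^(n+1), L{t^2·e^(-4t)} = 2/(s+4)^3, so L{8·t^2·e^(-4t)} = 8·2/(s+4)^3 = 16/(s+4)^3

Final answer: 16/(s+4)^3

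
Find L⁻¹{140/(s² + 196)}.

This is the form c·a/(s² + a²) with a = 14, c = 10. L⁻¹ = 10·sin(14t)

Final answer: 10·sin(14t)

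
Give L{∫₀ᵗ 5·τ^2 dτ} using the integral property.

L{∫₀ᵗ f(τ)dτ} = F(s)/s with f(t) = 5t^2. F(s) = 10/s^3, so L{∫₀ᵗ 5·τ^2 dτ} = (10/s^3)/s = 10/s^4. (Check: ∫₀ᵗ 5·τ^2 dτ = 5t^3/3.)

Final answer: 10/s^4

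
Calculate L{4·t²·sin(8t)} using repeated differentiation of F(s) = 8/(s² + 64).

F(s) = 8/(s² + 64). F'(s) = -16s/(s² + 64)². F''(s) = -16(64 - 3s²)/(s² + 64)³ = (48s² - 1024)/(s² + 64)³. So L{t²·sin(8t)} = (-1)² F''(s) = (48s² - 1024)/(s² + 64)³. Then L{4·t²·sin(8t)} = 4·(48s² - 1024)/(s² + 64)³ = (192s² - 4096)/(s² + 64)³

Final answer: (192s² - 4096)/(s² + 64)³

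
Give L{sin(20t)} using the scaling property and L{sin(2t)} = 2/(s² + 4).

Using L{f(at)} = (1/a)F(s/a) with a=10: L{sin(20t)} = (1/10) · 2/((s/10)² + 4) = (1/10) · 2·100/(s² + 400) = 20/(s² + 400)

Final answer: 20/(s² + 400)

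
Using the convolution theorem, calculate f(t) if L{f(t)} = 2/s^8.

2/s^8 = (2/s)·(1/s^7) = L{2}·L{t^6/720}. By convolution, f(t) = 2*t^6/720 = ∫₀ᵗ 2·τ^6/720 dτ = 2·t^7/5040

Final answer: 2·t^7/5040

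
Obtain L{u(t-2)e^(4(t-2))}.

u(t-a)f(t-a) with f(t)=e^(4t). L{e^(4t)} = 1/(s-4). By time shift: e^(-2s)/(s-4)

Final answer: e^(-2s)/(s-4)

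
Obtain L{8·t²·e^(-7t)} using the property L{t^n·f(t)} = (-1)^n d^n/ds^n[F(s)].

L{e^(-7t)} = 1/(s+7). d/ds[1/(s+7)] = -1/(s+7)². d²/ds²[1/(s+7)] = 2/(s+7)³. So L{t²·e^(-7t)} = (-1)² · 2/(s+7)³ = 2/(s+7)³. Then L{8·t²·e^(-7t)} = 8·2/(s+7)³ = 16/(s+7)³

Final answer: 16/(s+7)³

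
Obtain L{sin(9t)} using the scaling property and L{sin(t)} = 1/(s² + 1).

Using L{f(at)} = (1/a)F(s/a) with a=9: L{sin(9t)} = (1/9) · 1/((s/9)² + 1) = (1/9) · 1·81/(s² + 81) = 9/(s² + 81)

Final answer: 9/(s² + 81)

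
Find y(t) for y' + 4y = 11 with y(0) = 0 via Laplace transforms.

sY + 4Y = 11/s. Y = 11/(s(s+4)). Partial fractions: Y = 11/4/s - 11/4/(s+4)

Final answer: y(t) = 11/4(1 - e^(-4t))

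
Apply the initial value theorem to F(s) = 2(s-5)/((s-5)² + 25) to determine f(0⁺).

f(0⁺) = lim_{s→∞} sF(s) = lim_{s→∞} 2s(s-5)/((s-5)² + 25) = 2

Final answer: 2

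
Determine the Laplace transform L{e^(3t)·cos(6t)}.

L{e^(at)·cos(ωt)} = (s-a)/((s-a)² + ω²), so L{e^(3t)·cos(6t)} = (s-3)/((s-3)² + 36)

Final answer: (s-3)/((s-3)² + 36)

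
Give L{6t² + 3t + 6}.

L{6t² + 3t + 6} = 6·2/s³ + 3/s² + 6/s = 12/s³ + 3/s² + 6/s

Final answer: 12/s³ + 3/s² + 6/s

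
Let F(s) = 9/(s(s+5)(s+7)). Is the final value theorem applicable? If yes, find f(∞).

Poles of sF(s) = 9/((s+5)(s+7)) are at s = -5 and s = -7, both in the left half-plane. Theorem applies. f(∞) = lim_{s→0} sF(s) = 9/(5·7) = 9/35

Final answer: 9/35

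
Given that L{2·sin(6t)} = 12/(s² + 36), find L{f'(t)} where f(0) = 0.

L{f'(t)} = s·F(s) - f(0) = s·12/(s² + 36) - 0 = 12s/(s² + 36)

Final answer: 12s/(s² + 36)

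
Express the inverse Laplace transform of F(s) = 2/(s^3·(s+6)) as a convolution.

2/(s^3·(s+6)) = (2/s^3)·(1/(s+6)) = L{t^2}·L{e^(-6t)}. So f(t) = t^2*e^(-6t) = ∫₀ᵗ τ^2·e^(-6(t-τ)) dτ

Final answer: ∫₀ᵗ τ^2·e^(-6(t-τ)) dτ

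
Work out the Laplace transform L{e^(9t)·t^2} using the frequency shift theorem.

L{e^(at)·t^n} = n!/(s-a)^(n+1), so L{e^(9t)·t^2} = 2/(s-9)^3

Final answer: 2/(s-9)^3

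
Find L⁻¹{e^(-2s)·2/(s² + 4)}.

L⁻¹{2/(s² + 4)} = sin(2t). By the time shift theorem, L⁻¹{e^(-as)F(s)} = u(t-a)f(t-a) with a=2, so L⁻¹{e^(-2s)·2/(s² + 4)} = u(t-2)·sin(2(t-2))

Final answer: u(t-2)·sin(2(t-2))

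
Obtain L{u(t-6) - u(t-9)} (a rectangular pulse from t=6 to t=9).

L{u(t-a)} = e^(-as)/s. L{u(t-6) - u(t-9)} = (e^(-6s) - e^(-9s))/s

Final answer: (e^(-6s) - e^(-9s))/s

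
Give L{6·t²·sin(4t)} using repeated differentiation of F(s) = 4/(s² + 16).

F(s) = 4/(s² + 16). F'(s) = -8s/(s² + 16)². F''(s) = -8(16 - 3s²)/(s² + 16)³ = (24s² - 128)/(s² + 16)³. So L{t²·sin(4t)} = (-1)² F''(s) = (24s² - 128)/(s² + 16)³. Then L{6·t²·sin(4t)} = 6·(24s² - 128)/(s² + 16)³ = (144s² - 768)/(s² + 16)³

Final answer: (144s² - 768)/(s² + 16)³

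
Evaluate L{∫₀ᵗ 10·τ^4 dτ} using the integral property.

L{∫₀ᵗ f(τ)dτ} = F(s)/s with f(t) = 10t^4. F(s) = 240/s^5, so L{∫₀ᵗ 10·τ^4 dτ} = (240/s^5)/s = 240/s^6. (Check: ∫₀ᵗ 10·τ^4 dτ = 10t^5/5.)

Final answer: 240/s^6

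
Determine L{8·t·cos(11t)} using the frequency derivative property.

L{cos(11t)} = s/(s² + 121). Derivative: d/ds[s/(s² + 121)] = [(s² + 121) - s·2s]/(s² + 121)² = (121 - s²)/(s² + 121)². So L{t·cos(11t)} = -F'(s) = (s² - 121)/(s² + 121)². Then L{8·t·cos(11t)} = 8·(s² - 121)/(s² + 121)²

Final answer: 8·(s² - 121)/(s² + 121)²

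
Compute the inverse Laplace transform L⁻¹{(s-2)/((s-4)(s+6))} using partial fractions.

Using partial fractions, f(t) = (2e^(4t) + 8e^(-6t))/10

Final answer: (2e^(4t) + 8e^(-6t))/10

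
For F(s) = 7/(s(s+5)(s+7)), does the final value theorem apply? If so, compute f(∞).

Poles of sF(s) = 7/((s+5)(s+7)) are at s = -5 and s = -7, both in the left half-plane. Theorem applies. f(∞) = lim_{s→0} sF(s) = 7/(5·7) = 1/5

Final answer: 1/5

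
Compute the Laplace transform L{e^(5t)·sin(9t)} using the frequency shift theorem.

Frequency shift: L{e^(at)f(t)} = F(s-a). L{e^(5t)·sin(9t)} = 9/((s-5)² + 81)

Final answer: 9/((s-5)² + 81)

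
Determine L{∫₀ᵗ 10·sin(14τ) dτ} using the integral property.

L{∫₀ᵗ f(τ)dτ} = F(s)/s with F(s) = 140/(s² + 196), so the result is (140/(s² + 196))/s = 140/(s(s² + 196))

Final answer: 140/(s(s² + 196))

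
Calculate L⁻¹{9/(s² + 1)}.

This is the form c·a/(s² + a²) with a = 1, c = 9. L⁻¹ = 9·sin(t)

Final answer: 9·sin(t)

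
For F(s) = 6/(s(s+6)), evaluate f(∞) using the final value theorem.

f(∞) = lim_{s→0} s·6/(s(s+6)) = lim_{s→0} 6/(s+6) = 6/6 = 1

Final answer: 1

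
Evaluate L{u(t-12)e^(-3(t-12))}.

u(t-a)f(t-a) with f(t)=e^(-3t). L{e^(-3t)} = 1/(s+3). By time shift: e^(-12s)/(s+3)

Final answer: e^(-12s)/(s+3)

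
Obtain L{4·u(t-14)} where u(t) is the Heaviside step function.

L{u(t-a)} = e^(-as)/s. Here a=14, so L{u(t-14)} = e^(-14s)/s, and L{4·u(t-14)} = 4·e^(-14s)/s

Final answer: 4·e^(-14s)/s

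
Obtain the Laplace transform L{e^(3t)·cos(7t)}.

L{e^(at)·cos(ωt)} = (s-a)/((s-a)² + ω²), so L{e^(3t)·cos(7t)} = (s-3)/((s-3)² + 49)

Final answer: (s-3)/((s-3)² + 49)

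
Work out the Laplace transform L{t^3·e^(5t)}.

L{t^n·e^(at)} = n!/(s-a)^(n+1), so L{t^3·e^(5t)} = 6/(s-5)^4

Final answer: 6/(s-5)^4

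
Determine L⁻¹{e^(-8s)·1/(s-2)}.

L⁻¹{1/(s-2)} = e^(2t). By the time shift theorem, L⁻¹{e^(-as)F(s)} = u(t-a)f(t-a) with a=8, so L⁻¹{e^(-8s)·1/(s-2)} = u(t-8)·e^(2(t-8))

Final answer: u(t-8)·e^(2(t-8))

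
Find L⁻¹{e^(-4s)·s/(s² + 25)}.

L⁻¹{s/(s² + 25)} = cos(5t). By the time shift theorem, L⁻¹{e^(-as)F(s)} = u(t-a)f(t-a) with a=4, so L⁻¹{e^(-4s)·s/(s² + 25)} = u(t-4)·cos(5(t-4))

Final answer: u(t-4)·cos(5(t-4))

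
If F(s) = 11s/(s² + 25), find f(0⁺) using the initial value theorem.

f(0⁺) = lim_{s→∞} s·11s/(s² + 25) = lim_{s→∞} 11s²/(s² + 25) = 11

Final answer: 11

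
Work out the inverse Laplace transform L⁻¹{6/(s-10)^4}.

L⁻¹{n!/(s-a)^(n+1)} = t^n·e^(at), so L⁻¹{6/(s-10)^4} = t^3·e^(10t)

Final answer: t^3·e^(10t)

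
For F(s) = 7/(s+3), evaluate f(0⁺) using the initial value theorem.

f(0⁺) = lim_{s→∞} s·7/(s+3) = lim_{s→∞} 7s/(s+3) = 7

Final answer: 7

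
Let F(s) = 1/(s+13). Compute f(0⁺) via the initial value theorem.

f(0⁺) = lim_{s→∞} s·1/(s+13) = lim_{s→∞} s/(s+13) = 1

Final answer: 1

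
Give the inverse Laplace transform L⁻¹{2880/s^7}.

L⁻¹{n!/s^(n+1)} = t^n with n=6. So L⁻¹{720/s^7} = t^6, and L⁻¹{2880/s^7} = (2880/720)·t^6 = 4·t^6

Final answer: 4·t^6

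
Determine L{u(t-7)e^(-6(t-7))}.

u(t-a)f(t-a) with f(t)=e^(-6t). L{e^(-6t)} = 1/(s+6). By time shift: e^(-7s)/(s+6)

Final answer: e^(-7s)/(s+6)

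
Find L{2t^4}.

L{t^n} = n!/s^(n+1). So L{2t^4} = 2·4!/s^5 = 48/s^5

Final answer: 48/s^5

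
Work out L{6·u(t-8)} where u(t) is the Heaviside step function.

L{u(t-a)} = e^(-as)/s. Here a=8, so L{u(t-8)} = e^(-8s)/s, and L{6·u(t-8)} = 6·e^(-8s)/s

Final answer: 6·e^(-8s)/s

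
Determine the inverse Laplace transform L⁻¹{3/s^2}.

L⁻¹{n!/s^(n+1)} = t^n with n=1. So L⁻¹{1/s^2} = t, and L⁻¹{3/s^2} = (3/1)·t = 3·t

Final answer: 3·t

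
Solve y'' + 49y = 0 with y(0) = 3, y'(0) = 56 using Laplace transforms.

L{y''} + 49L{y} = 0. s²Y - 3s - 56 + 49Y = 0. Y(s² + 49) = 3s + 56. Y = (3s + 56)/(s² + 49). Inverting: y(t) = 3cos(7t) + 8sin(7t)

Final answer: y(t) = 3cos(7t) + 8sin(7t)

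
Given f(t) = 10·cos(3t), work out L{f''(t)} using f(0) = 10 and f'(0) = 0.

F(s) = 10s/(s² + 9). L{f''(t)} = s²F(s) - sf(0) - f'(0) = 10s³/(s² + 9) - 10s = (10s³ - 10s(s² + 9))/(s² + 9) = -90s/(s² + 9)

Final answer: -90s/(s² + 9)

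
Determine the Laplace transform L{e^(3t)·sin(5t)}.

L{e^(at)·sin(ωt)} = ω/((s-a)² + ω²), so L{e^(3t)·sin(5t)} = 5/((s-3)² + 25)

Final answer: 5/((s-3)² + 25)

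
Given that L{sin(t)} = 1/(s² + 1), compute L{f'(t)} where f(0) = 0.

L{f'(t)} = s·F(s) - f(0) = s·1/(s² + 1) - 0 = s/(s² + 1)

Final answer: s/(s² + 1)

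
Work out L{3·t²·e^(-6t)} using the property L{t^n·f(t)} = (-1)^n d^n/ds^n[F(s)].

L{e^(-6t)} = 1/(s+6). d/ds[1/(s+6)] = -1/(s+6)². d²/ds²[1/(s+6)] = 2/(s+6)³. So L{t²·e^(-6t)} = (-1)² · 2/(s+6)³ = 2/(s+6)³. Then L{3·t²·e^(-6t)} = 3·2/(s+6)³ = 6/(s+6)³

Final answer: 6/(s+6)³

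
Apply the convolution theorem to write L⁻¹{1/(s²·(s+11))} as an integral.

1/(s²·(s+11)) = (1/s^2)·(1/(s+11)) = L{t}·L{e^(-11t)}. So f(t) = t*e^(-11t) = ∫₀ᵗ τ·e^(-11(t-τ)) dτ

Final answer: ∫₀ᵗ τ·e^(-11(t-τ)) dτ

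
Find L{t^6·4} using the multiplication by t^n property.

L{4} = 4/s. d^1/ds^1[1/s] = -1/s². d^2/ds^2[1/s] = 2/s^3. d^3/ds^3[1/s] = -6/s^4. d^4/ds^4[1/s] = 24/s^5. d^5/ds^5[1/s] = -120/s^6. d^6/ds^6[1/s] = 720/s^7. So L{t^6} = (-1)^{6}·720/s^7 = 720/s^7. Then L{t^6·4} = 4·720/s^7 = 2880/s^7

Final answer: 2880/s^7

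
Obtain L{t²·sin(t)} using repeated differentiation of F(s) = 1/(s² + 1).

F(s) = 1/(s² + 1). F'(s) = -2s/(s² + 1)². F''(s) = -2(1 - 3s²)/(s² + 1)³ = (6s² - 2)/(s² + 1)³. So L{t²·sin(t)} = (-1)² F''(s) = (6s² - 2)/(s² + 1)³

Final answer: (6s² - 2)/(s² + 1)³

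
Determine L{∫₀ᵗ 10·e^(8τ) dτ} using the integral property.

L{∫₀ᵗ f(τ)dτ} = F(s)/s with F(s) = 10/(s-8), so L{∫₀ᵗ 10·e^(8τ) dτ} = 10/(s(s-8))

Final answer: 10/(s(s-8))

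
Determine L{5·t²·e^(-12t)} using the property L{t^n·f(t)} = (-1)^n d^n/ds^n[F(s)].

L{e^(-12t)} = 1/(s+12). d/ds[1/(s+12)] = -1/(s+12)². d²/ds²[1/(s+12)] = 2/(s+12)³. So L{t²·e^(-12t)} = (-1)² · 2/(s+12)³ = 2/(s+12)³. Then L{5·t²·e^(-12t)} = 5·2/(s+12)³ = 10/(s+12)³

Final answer: 10/(s+12)³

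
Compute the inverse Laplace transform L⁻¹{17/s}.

L⁻¹{c/s} = c, so L⁻¹{17/s} = 17

Final answer: 17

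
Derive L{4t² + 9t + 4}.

L{4t² + 9t + 4} = 4·2/s³ + 9/s² + 4/s = 8/s³ + 9/s² + 4/s

Final answer: 8/s³ + 9/s² + 4/s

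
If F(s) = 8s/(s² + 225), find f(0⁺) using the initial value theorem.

f(0⁺) = lim_{s→∞} s·8s/(s² + 225) = lim_{s→∞} 8s²/(s² + 225) = 8

Final answer: 8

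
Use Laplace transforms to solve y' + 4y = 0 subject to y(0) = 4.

L{y'} + 4L{y} = 0. sY - 4 + 4Y = 0. Y(s+4) = 4. Y = 4/(s+4)

Final answer: y(t) = 4e^(-4t)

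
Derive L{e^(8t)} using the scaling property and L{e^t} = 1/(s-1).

Using L{f(at)} = (1/a)F(s/a) with a=8 and f(t) = e^t: L{e^(8t)} = (1/8) · 1/((s/8)-1) = (1/8) · 8/(s-8) = 1/(s-8)

Final answer: 1/(s-8)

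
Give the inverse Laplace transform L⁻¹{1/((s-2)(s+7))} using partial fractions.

Decompose: A/(s-2) + B/(s+7). A = 1/9, B = -1/9. f(t) = (e^(2t) - e^(-7t))/9

Final answer: (e^(2t) - e^(-7t))/9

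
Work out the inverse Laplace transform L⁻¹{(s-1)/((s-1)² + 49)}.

Using frequency shift, L⁻¹{(s-1)/((s-1)² + 49)} = e^t·cos(7t)

Final answer: e^t·cos(7t)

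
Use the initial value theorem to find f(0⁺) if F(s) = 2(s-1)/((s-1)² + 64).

f(0⁺) = lim_{s→∞} sF(s) = lim_{s→∞} 2s(s-1)/((s-1)² + 64) = 2

Final answer: 2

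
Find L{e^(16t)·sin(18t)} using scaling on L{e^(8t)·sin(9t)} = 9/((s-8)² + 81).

Scaling with a=2: L{e^(16t)·sin(18t)} = (1/2) · 9/((s/2-8)² + 81). Simplifying: 18/((s-16)² + 324)

Final answer: 18/((s-16)² + 324)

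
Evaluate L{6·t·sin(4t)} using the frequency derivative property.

L{sin(4t)} = 4/(s² + 16). By L{t·f(t)} = -F'(s): -d/ds[4/(s² + 16)] = -(4)·(-2s)/(s² + 16)² = 8s/(s² + 16)². Then L{6·t·sin(4t)} = 6·8s/(s² + 16)² = 48s/(s² + 16)²

Final answer: 48s/(s² + 16)²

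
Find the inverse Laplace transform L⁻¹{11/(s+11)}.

L⁻¹{1/(s-a)} = e^(at), so L⁻¹{1/(s+11)} = e^(-11t), and L⁻¹{11/(s+11)} = 11·e^(-11t)

Final answer: 11·e^(-11t)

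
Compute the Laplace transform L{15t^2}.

L{15t^2} = 15 · L{t^2} = 15 · 2/s^3 = 30/s^3

Final answer: 30/s^3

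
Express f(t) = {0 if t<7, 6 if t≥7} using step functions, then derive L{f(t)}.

f(t) = 6·u(t-7). L{u(t-7)} = e^(-7s)/s, so L{f(t)} = 6·e^(-7s)/s

Final answer: 6·e^(-7s)/s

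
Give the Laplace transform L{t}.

L{t^n} = n!/s^(n+1), so L{t} = 1/s^2

Final answer: 1/s^2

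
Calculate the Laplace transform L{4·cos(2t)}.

L{cos(ωt)} = s/(s² + ω²), so L{cos(2t)} = s/(s² + 4). Then L{4·cos(2t)} = 4·s/(s² + 4) = 4s/(s² + 4)

Final answer: 4s/(s² + 4)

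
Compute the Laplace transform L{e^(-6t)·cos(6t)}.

L{e^(at)·cos(ωt)} = (s-a)/((s-a)² + ω²), so L{e^(-6t)·cos(6t)} = (s+6)/((s+6)² + 36)

Final answer: (s+6)/((s+6)² + 36)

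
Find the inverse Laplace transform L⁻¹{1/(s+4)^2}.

L⁻¹{n!/(s-a)^(n+1)} = t^n·e^(at), so L⁻¹{1/(s+4)^2} = t·e^(-4t)

Final answer: t·e^(-4t)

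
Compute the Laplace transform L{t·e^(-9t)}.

L{t^n·e^(at)} = n!/(s-a)^(n+1), so L{t·e^(-9t)} = 1/(s+9)^2

Final answer: 1/(s+9)^2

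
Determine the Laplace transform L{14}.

L{14} = 14 · L{1} = 14/s

Final answer: 14/s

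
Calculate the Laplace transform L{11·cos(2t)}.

L{cos(ωt)} = s/(s² + ω²), so L{cos(2t)} = s/(s² + 4). Then L{11·cos(2t)} = 11·s/(s² + 4) = 11s/(s² + 4)

Final answer: 11s/(s² + 4)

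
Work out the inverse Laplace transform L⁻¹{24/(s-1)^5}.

L⁻¹{n!/(s-a)^(n+1)} = t^n·e^(at) with n=4, a=1. So L⁻¹{24/(s-1)^5} = t^4·e^t

Final answer: t^4·e^t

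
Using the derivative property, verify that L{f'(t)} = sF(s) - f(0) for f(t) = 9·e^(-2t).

f'(t) = -18e^(-2t). Direct: L{f'(t)} = -18/(s+2). Property: s·9/(s+2) - 9 = (9s - 9(s+2))/(s+2) = -18/(s+2). ✓

Final answer: -18/(s+2)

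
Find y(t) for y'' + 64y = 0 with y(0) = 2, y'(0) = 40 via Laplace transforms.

L{y''} + 64L{y} = 0. s²Y - 2s - 40 + 64Y = 0. Y(s² + 64) = 2s + 40. Y = (2s + 40)/(s² + 64). Inverting: y(t) = 2cos(8t) + 5sin(8t)

Final answer: y(t) = 2cos(8t) + 5sin(8t)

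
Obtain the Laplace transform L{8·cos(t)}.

L{cos(ωt)} = s/(s² + ω²), so L{cos(t)} = s/(s² + 1). Then L{8·cos(t)} = 8·s/(s² + 1) = 8s/(s² + 1)

Final answer: 8s/(s² + 1)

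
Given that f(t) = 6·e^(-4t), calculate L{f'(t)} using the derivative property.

f(0) = 6, F(s) = 6/(s+4). L{f'(t)} = s·F(s) - f(0) = 6s/(s+4) - 6 = (6s - 6(s+4))/(s+4) = -24/(s+4)

Final answer: -24/(s+4)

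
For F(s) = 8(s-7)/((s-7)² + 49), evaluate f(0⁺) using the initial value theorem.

f(0⁺) = lim_{s→∞} sF(s) = lim_{s→∞} 8s(s-7)/((s-7)² + 49) = 8

Final answer: 8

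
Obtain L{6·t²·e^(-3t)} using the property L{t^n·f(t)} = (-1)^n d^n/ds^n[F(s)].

L{e^(-3t)} = 1/(s+3). d/ds[1/(s+3)] = -1/(s+3)². d²/ds²[1/(s+3)] = 2/(s+3)³. So L{t²·e^(-3t)} = (-1)² · 2/(s+3)³ = 2/(s+3)³. Then L{6·t²·e^(-3t)} = 6·2/(s+3)³ = 12/(s+3)³

Final answer: 12/(s+3)³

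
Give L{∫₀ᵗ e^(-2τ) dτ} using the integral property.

L{∫₀ᵗ f(τ)dτ} = F(s)/s with F(s) = 1/(s+2), so L{∫₀ᵗ e^(-2τ) dτ} = 1/(s(s+2))

Final answer: 1/(s(s+2))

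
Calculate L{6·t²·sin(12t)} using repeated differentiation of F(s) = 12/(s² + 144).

F(s) = 12/(s² + 144). F'(s) = -24s/(s² + 144)². F''(s) = -24(144 - 3s²)/(s² + 144)³ = (72s² - 3456)/(s² + 144)³. So L{t²·sin(12t)} = (-1)² F''(s) = (72s² - 3456)/(s² + 144)³. Then L{6·t²·sin(12t)} = 6·(72s² - 3456)/(s² + 144)³ = (432s² - 20736)/(s² + 144)³

Final answer: (432s² - 20736)/(s² + 144)³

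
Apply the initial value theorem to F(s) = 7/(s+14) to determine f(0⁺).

f(0⁺) = lim_{s→∞} s·7/(s+14) = lim_{s→∞} 7s/(s+14) = 7

Final answer: 7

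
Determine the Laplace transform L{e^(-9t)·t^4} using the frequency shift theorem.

L{e^(at)·t^n} = n!/(s-a)^(n+1), so L{e^(-9t)·t^4} = 24/(s+9)^5

Final answer: 24/(s+9)^5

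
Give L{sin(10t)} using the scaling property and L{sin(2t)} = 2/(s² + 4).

Using L{f(at)} = (1/a)F(s/a) with a=5: L{sin(10t)} = (1/5) · 2/((s/5)² + 4) = (1/5) · 2·25/(s² + 100) = 10/(s² + 100)

Final answer: 10/(s² + 100)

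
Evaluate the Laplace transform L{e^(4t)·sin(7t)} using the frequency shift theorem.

Frequency shift: L{e^(at)f(t)} = F(s-a). L{e^(4t)·sin(7t)} = 7/((s-4)² + 49)

Final answer: 7/((s-4)² + 49)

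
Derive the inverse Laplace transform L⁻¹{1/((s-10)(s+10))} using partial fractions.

Decompose: A/(s-10) + B/(s+10). A = 1/20, B = -1/20. f(t) = (e^(10t) - e^(-10t))/20

Final answer: (e^(10t) - e^(-10t))/20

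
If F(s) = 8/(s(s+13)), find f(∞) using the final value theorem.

f(∞) = lim_{s→0} s·8/(s(s+13)) = lim_{s→0} 8/(s+13) = 8/13 = 8/13

Final answer: 8/13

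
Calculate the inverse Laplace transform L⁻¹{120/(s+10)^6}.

L⁻¹{n!/(s-a)^(n+1)} = t^n·e^(at), so L⁻¹{120/(s+10)^6} = t^5·e^(-10t)

Final answer: t^5·e^(-10t)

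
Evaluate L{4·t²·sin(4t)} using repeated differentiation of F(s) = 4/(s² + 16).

F(s) = 4/(s² + 16). F'(s) = -8s/(s² + 16)². F''(s) = -8(16 - 3s²)/(s² + 16)³ = (24s² - 128)/(s² + 16)³. So L{t²·sin(4t)} = (-1)² F''(s) = (24s² - 128)/(s² + 16)³. Then L{4·t²·sin(4t)} = 4·(24s² - 128)/(s² + 16)³ = (96s² - 512)/(s² + 16)³

Final answer: (96s² - 512)/(s² + 16)³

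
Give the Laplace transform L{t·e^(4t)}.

L{t^n·e^(at)} = n!/(s-a)^(n+1), so L{t·e^(4t)} = 1/(s-4)^2

Final answer: 1/(s-4)^2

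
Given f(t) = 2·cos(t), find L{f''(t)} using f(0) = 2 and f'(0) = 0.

F(s) = 2s/(s² + 1). L{f''(t)} = s²F(s) - sf(0) - f'(0) = 2s³/(s² + 1) - 2s = (2s³ - 2s(s² + 1))/(s² + 1) = -2s/(s² + 1)

Final answer: -2s/(s² + 1)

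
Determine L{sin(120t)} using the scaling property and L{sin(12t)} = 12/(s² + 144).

Using L{f(at)} = (1/a)F(s/a) with a=10: L{sin(120t)} = (1/10) · 12/((s/10)² + 144) = (1/10) · 12·100/(s² + 14400) = 120/(s² + 14400)

Final answer: 120/(s² + 14400)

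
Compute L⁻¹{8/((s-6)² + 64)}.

Form: b/((s-a)² + b²) → e^(at)sin(bt). With a=6, b=8

Final answer: e^(6t)·sin(8t)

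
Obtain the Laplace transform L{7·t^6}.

L{t^n} = n!/s^(n+1), so L{t^6} = 720/s^7. Then L{7·t^6} = 7·720/s^7 = 5040/s^7

Final answer: 5040/s^7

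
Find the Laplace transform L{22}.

L{22} = 22 · L{1} = 22/s

Final answer: 22/s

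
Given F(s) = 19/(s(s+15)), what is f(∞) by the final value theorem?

f(∞) = lim_{s→0} s·19/(s(s+15)) = lim_{s→0} 19/(s+15) = 19/15 = 19/15

Final answer: 19/15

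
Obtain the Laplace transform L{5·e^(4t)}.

L{e^(at)} = 1/(s-a), so L{e^(4t)} = 1/(s-4). Then L{5·e^(4t)} = 5/(s-4)

Final answer: 5/(s-4)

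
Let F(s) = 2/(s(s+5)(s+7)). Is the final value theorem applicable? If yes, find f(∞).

Poles of sF(s) = 2/((s+5)(s+7)) are at s = -5 and s = -7, both in the left half-plane. Theorem applies. f(∞) = lim_{s→0} sF(s) = 2/(5·7) = 2/35

Final answer: 2/35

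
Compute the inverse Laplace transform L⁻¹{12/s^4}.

L⁻¹{n!/s^(n+1)} = t^n with n=3. So L⁻¹{6/s^4} = t^3, and L⁻¹{12/s^4} = (12/6)·t^3 = 2·t^3

Final answer: 2·t^3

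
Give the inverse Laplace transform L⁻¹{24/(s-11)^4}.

L⁻¹{n!/(s-a)^(n+1)} = t^n·e^(at) with n=3, a=11. So L⁻¹{6/(s-11)^4} = t^3·e^(11t), and L⁻¹{24/(s-11)^4} = (24/6)·t^3·e^(11t) = 4·t^3·e^(11t)

Final answer: 4·t^3·e^(11t)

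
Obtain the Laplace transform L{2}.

L{2} = 2 · L{1} = 2/s

Final answer: 2/s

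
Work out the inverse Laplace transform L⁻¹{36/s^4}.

L⁻¹{n!/s^(n+1)} = t^n with n=3. So L⁻¹{6/s^4} = t^3, and L⁻¹{36/s^4} = (36/6)·t^3 = 6·t^3

Final answer: 6·t^3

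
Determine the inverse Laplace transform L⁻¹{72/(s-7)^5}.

L⁻¹{n!/(s-a)^(n+1)} = t^n·e^(at) with n=4, a=7. So L⁻¹{24/(s-7)^5} = t^4·e^(7t), and L⁻¹{72/(s-7)^5} = (72/24)·t^4·e^(7t) = 3·t^4·e^(7t)

Final answer: 3·t^4·e^(7t)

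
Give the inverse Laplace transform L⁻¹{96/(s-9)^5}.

L⁻¹{n!/(s-a)^(n+1)} = t^n·e^(at) with n=4, a=9. So L⁻¹{24/(s-9)^5} = t^4·e^(9t), and L⁻¹{96/(s-9)^5} = (96/24)·t^4·e^(9t) = 4·t^4·e^(9t)

Final answer: 4·t^4·e^(9t)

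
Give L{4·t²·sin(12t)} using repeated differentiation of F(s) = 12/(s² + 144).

F(s) = 12/(s² + 144). F'(s) = -24s/(s² + 144)². F''(s) = -24(144 - 3s²)/(s² + 144)³ = (72s² - 3456)/(s² + 144)³. So L{t²·sin(12t)} = (-1)² F''(s) = (72s² - 3456)/(s² + 144)³. Then L{4·t²·sin(12t)} = 4·(72s² - 3456)/(s² + 144)³ = (288s² - 13824)/(s² + 144)³

Final answer: (288s² - 13824)/(s² + 144)³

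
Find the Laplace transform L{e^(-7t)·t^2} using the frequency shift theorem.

L{e^(at)·t^n} = n!/(s-a)^(n+1), so L{e^(-7t)·t^2} = 2/(s+7)^3

Final answer: 2/(s+7)^3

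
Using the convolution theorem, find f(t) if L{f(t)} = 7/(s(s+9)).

7/(s(s+9)) = (7/s)·(1/(s+9)) = L{7}·L{e^(-9t)}. By convolution, f(t) = 7*e^(-9t) = ∫₀ᵗ 7·e^(-9τ) dτ = 7·(1 - e^(-9t))/9

Final answer: 7·(1 - e^(-9t))/9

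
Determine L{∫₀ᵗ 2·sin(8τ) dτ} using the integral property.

L{∫₀ᵗ f(τ)dτ} = F(s)/s with F(s) = 16/(s² + 64), so the result is (16/(s² + 64))/s = 16/(s(s² + 64))

Final answer: 16/(s(s² + 64))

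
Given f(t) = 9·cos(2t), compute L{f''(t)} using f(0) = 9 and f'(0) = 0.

F(s) = 9s/(s² + 4). L{f''(t)} = s²F(s) - sf(0) - f'(0) = 9s³/(s² + 4) - 9s = (9s³ - 9s(s² + 4))/(s² + 4) = -36s/(s² + 4)

Final answer: -36s/(s² + 4)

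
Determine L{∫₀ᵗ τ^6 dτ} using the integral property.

L{∫₀ᵗ f(τ)dτ} = F(s)/s with f(t) = t^6. F(s) = 720/s^7, so L{∫₀ᵗ τ^6 dτ} = (720/s^7)/s = 720/s^8. (Check: ∫₀ᵗ τ^6 dτ = t^7/7.)

Final answer: 720/s^8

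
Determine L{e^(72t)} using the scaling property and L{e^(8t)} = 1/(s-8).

Using L{f(at)} = (1/a)F(s/a) with a=9 and f(t) = e^(8t): L{e^(72t)} = (1/9) · 1/((s/9)-8) = (1/9) · 9/(s-72) = 1/(s-72)

Final answer: 1/(s-72)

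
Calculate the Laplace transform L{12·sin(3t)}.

L{sin(ωt)} = ω/(s² + ω²), so L{sin(3t)} = 3/(s² + 9). Then L{12·sin(3t)} = 12·3/(s² + 9) = 36/(s² + 9)

Final answer: 36/(s² + 9)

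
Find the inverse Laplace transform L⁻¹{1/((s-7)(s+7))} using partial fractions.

Decompose: A/(s-7) + B/(s+7). A = 1/14, B = -1/14. f(t) = (e^(7t) - e^(-7t))/14

Final answer: (e^(7t) - e^(-7t))/14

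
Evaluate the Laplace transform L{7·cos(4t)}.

L{cos(ωt)} = s/(s² + ω²), so L{cos(4t)} = s/(s² + 16). Then L{7·cos(4t)} = 7·s/(s² + 16) = 7s/(s² + 16)

Final answer: 7s/(s² + 16)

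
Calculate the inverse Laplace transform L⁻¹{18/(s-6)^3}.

L⁻¹{n!/(s-a)^(n+1)} = t^n·e^(at) with n=2, a=6. So L⁻¹{2/(s-6)^3} = t^2·e^(6t), and L⁻¹{18/(s-6)^3} = (18/2)·t^2·e^(6t) = 9·t^2·e^(6t)

Final answer: 9·t^2·e^(6t)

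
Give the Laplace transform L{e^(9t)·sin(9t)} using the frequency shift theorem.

Frequency shift: L{e^(at)f(t)} = F(s-a). L{e^(9t)·sin(9t)} = 9/((s-9)² + 81)

Final answer: 9/((s-9)² + 81)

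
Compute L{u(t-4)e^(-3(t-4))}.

u(t-a)f(t-a) with f(t)=e^(-3t). L{e^(-3t)} = 1/(s+3). By time shift: e^(-4s)/(s+3)

Final answer: e^(-4s)/(s+3)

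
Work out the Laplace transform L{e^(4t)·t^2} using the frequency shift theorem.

L{e^(at)·t^n} = n!/(s-a)^(n+1), so L{e^(4t)·t^2} = 2/(s-4)^3

Final answer: 2/(s-4)^3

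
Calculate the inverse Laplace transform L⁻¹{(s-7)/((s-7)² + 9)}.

Using frequency shift, L⁻¹{(s-7)/((s-7)² + 9)} = e^(7t)·cos(3t)

Final answer: e^(7t)·cos(3t)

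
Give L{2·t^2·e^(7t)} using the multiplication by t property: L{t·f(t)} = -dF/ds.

Using L{t^n·e^(at)} = n!/(s-a)^(n+1), L{t^2·e^(7t)} = 2/(s-7)^3, so L{2·t^2·e^(7t)} = 2·2/(s-7)^3 = 4/(s-7)^3

Final answer: 4/(s-7)^3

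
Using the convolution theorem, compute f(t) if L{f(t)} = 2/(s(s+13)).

2/(s(s+13)) = (2/s)·(1/(s+13)) = L{2}·L{e^(-13t)}. By convolution, f(t) = 2*e^(-13t) = ∫₀ᵗ 2·e^(-13τ) dτ = 2·(1 - e^(-13t))/13

Final answer: 2·(1 - e^(-13t))/13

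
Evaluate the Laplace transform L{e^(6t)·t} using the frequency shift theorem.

L{e^(at)·t^n} = n!/(s-a)^(n+1), so L{e^(6t)·t} = 1/(s-6)^2

Final answer: 1/(s-6)^2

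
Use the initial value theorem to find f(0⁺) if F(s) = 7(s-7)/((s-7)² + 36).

f(0⁺) = lim_{s→∞} sF(s) = lim_{s→∞} 7s(s-7)/((s-7)² + 36) = 7

Final answer: 7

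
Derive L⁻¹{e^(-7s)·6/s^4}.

L⁻¹{6/s^4} = t^3. By the time shift theorem, L⁻¹{e^(-as)F(s)} = u(t-a)f(t-a) with a=7, so L⁻¹{e^(-7s)·6/s^4} = u(t-7)·(t-7)^3

Final answer: u(t-7)·(t-7)^3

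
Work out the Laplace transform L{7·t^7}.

L{t^n} = n!/s^(n+1), so L{t^7} = 5040/s^8. Then L{7·t^7} = 7·5040/s^8 = 35280/s^8

Final answer: 35280/s^8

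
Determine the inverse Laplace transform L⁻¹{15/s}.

L⁻¹{c/s} = c, so L⁻¹{15/s} = 15

Final answer: 15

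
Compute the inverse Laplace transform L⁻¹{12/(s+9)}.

L⁻¹{1/(s-a)} = e^(at), so L⁻¹{1/(s+9)} = e^(-9t), and L⁻¹{12/(s+9)} = 12·e^(-9t)

Final answer: 12·e^(-9t)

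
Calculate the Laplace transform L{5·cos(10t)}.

L{cos(ωt)} = s/(s² + ω²), so L{cos(10t)} = s/(s² + 100). Then L{5·cos(10t)} = 5·s/(s² + 100) = 5s/(s² + 100)

Final answer: 5s/(s² + 100)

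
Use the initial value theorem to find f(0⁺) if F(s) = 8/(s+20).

f(0⁺) = lim_{s→∞} s·8/(s+20) = lim_{s→∞} 8s/(s+20) = 8

Final answer: 8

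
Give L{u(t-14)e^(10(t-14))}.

u(t-a)f(t-a) with f(t)=e^(10t). L{e^(10t)} = 1/(s-10). By time shift: e^(-14s)/(s-10)

Final answer: e^(-14s)/(s-10)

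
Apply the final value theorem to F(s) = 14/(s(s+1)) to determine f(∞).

f(∞) = lim_{s→0} s·14/(s(s+1)) = lim_{s→0} 14/(s+1) = 14/1 = 14

Final answer: 14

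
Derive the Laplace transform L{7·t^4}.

L{t^n} = n!/s^(n+1), so L{t^4} = 24/s^5. Then L{7·t^4} = 7·24/s^5 = 168/s^5

Final answer: 168/s^5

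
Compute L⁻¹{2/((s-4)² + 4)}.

Form: b/((s-a)² + b²) → e^(at)sin(bt). With a=4, b=2

Final answer: e^(4t)·sin(2t)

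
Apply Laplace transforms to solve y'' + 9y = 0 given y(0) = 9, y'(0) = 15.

L{y''} + 9L{y} = 0. s²Y - 9s - 15 + 9Y = 0. Y(s² + 9) = 9s + 15. Y = (9s + 15)/(s² + 9). Inverting: y(t) = 9cos(3t) + 5sin(3t)

Final answer: y(t) = 9cos(3t) + 5sin(3t)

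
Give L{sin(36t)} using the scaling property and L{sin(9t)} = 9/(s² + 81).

Using L{f(at)} = (1/a)F(s/a) with a=4: L{sin(36t)} = (1/4) · 9/((s/4)² + 81) = (1/4) · 9·16/(s² + 1296) = 36/(s² + 1296)

Final answer: 36/(s² + 1296)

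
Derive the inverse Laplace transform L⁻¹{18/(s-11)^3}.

L⁻¹{n!/(s-a)^(n+1)} = t^n·e^(at) with n=2, a=11. So L⁻¹{2/(s-11)^3} = t^2·e^(11t), and L⁻¹{18/(s-11)^3} = (18/2)·t^2·e^(11t) = 9·t^2·e^(11t)

Final answer: 9·t^2·e^(11t)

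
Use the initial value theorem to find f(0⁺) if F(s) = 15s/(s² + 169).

f(0⁺) = lim_{s→∞} s·15s/(s² + 169) = lim_{s→∞} 15s²/(s² + 169) = 15

Final answer: 15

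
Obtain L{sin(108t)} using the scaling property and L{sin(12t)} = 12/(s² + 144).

Using L{f(at)} = (1/a)F(s/a) with a=9: L{sin(108t)} = (1/9) · 12/((s/9)² + 144) = (1/9) · 12·81/(s² + 11664) = 108/(s² + 11664)

Final answer: 108/(s² + 11664)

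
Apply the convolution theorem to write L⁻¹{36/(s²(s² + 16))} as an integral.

36/(s²(s² + 16)) = (1/s²)·(36/(s² + 16)) = L{t}·L{9·sin(4t)}. So f(t) = t*(9·sin(4t)) = ∫₀ᵗ 9τ·sin(4(t-τ)) dτ

Final answer: ∫₀ᵗ 9τ·sin(4(t-τ)) dτ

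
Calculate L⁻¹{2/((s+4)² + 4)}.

Form: b/((s-a)² + b²) → e^(at)sin(bt). With a=-4, b=2

Final answer: e^(-4t)·sin(2t)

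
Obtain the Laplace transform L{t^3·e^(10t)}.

L{t^n·e^(at)} = n!/(s-a)^(n+1), so L{t^3·e^(10t)} = 6/(s-10)^4

Final answer: 6/(s-10)^4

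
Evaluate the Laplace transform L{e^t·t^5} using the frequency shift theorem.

L{e^(at)·t^n} = n!/(s-a)^(n+1), so L{e^t·t^5} = 120/(s-1)^6

Final answer: 120/(s-1)^6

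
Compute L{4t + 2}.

L{4t + 2} = 4·L{t} + 2·L{1} = 4/s² + 2/s

Final answer: 4/s² + 2/s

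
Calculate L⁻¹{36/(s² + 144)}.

This is the form c·a/(s² + a²) with a = 12, c = 3. L⁻¹ = 3·sin(12t)

Final answer: 3·sin(12t)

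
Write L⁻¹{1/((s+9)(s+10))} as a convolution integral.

1/((s+9)(s+10)) = (1/(s+9))·(1/(s+10)) = L{e^(-9t)}·L{e^(-10t)}. So f(t) = e^(-9t)*e^(-10t) = ∫₀ᵗ e^(-9τ)·e^(-10(t-τ)) dτ

Final answer: ∫₀ᵗ e^(-9τ)·e^(-10(t-τ)) dτ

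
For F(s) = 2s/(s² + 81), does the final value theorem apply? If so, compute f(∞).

The final value theorem requires all poles of sF(s) in the left half-plane. sF(s) = 2s²/(s² + 81) has poles at s = ±9i (imaginary axis). Theorem does NOT apply (oscillatory system).

Final answer: Not applicable (oscillatory)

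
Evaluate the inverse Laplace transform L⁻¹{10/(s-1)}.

L⁻¹{1/(s-a)} = e^(at), so L⁻¹{1/(s-1)} = e^t, and L⁻¹{10/(s-1)} = 10·e^t

Final answer: 10·e^t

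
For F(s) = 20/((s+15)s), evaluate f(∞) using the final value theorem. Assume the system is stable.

f(∞) = lim_{s→0} sF(s) = lim_{s→0} 20/(s+15) = 4/3

Final answer: 4/3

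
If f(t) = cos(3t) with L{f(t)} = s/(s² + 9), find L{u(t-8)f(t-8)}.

Time shift theorem: L{u(t-a)f(t-a)} = e^(-as)F(s). Here a=8, F(s) = s/(s² + 9), so L{u(t-8)f(t-8)} = e^(-8s)·s/(s² + 9)

Final answer: e^(-8s)·s/(s² + 9)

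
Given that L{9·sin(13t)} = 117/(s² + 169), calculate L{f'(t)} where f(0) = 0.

L{f'(t)} = s·F(s) - f(0) = s·117/(s² + 169) - 0 = 117s/(s² + 169)

Final answer: 117s/(s² + 169)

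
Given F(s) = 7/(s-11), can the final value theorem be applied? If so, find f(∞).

sF(s) = 7s/(s-11) has a pole at s = 11 in the right half-plane. Theorem does NOT apply (unstable system; f(t) = 7·e^(11t) grows without bound).

Final answer: Not applicable (unstable)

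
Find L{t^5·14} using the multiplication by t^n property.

L{14} = 14/s. d^1/ds^1[1/s] = -1/s². d^2/ds^2[1/s] = 2/s^3. d^3/ds^3[1/s] = -6/s^4. d^4/ds^4[1/s] = 24/s^5. d^5/ds^5[1/s] = -120/s^6. So L{t^5} = (-1)^{5}·-120/s^6 = 120/s^6. Then L{t^5·14} = 14·120/s^6 = 1680/s^6

Final answer: 1680/s^6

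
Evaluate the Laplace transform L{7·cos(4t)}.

L{cos(ωt)} = s/(s² + ω²), so L{cos(4t)} = s/(s² + 16). Then L{7·cos(4t)} = 7·s/(s² + 16) = 7s/(s² + 16)

Final answer: 7s/(s² + 16)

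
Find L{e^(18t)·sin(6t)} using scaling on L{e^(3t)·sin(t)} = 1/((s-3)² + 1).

Scaling with a=6: L{e^(18t)·sin(6t)} = (1/6) · 1/((s/6-3)² + 1). Simplifying: 6/((s-18)² + 36)

Final answer: 6/((s-18)² + 36)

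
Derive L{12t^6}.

L{t^n} = n!/s^(n+1). So L{12t^6} = 12·6!/s^7 = 8640/s^7

Final answer: 8640/s^7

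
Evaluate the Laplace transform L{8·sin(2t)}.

L{sin(ωt)} = ω/(s² + ω²), so L{sin(2t)} = 2/(s² + 4). Then L{8·sin(2t)} = 8·2/(s² + 4) = 16/(s² + 4)

Final answer: 16/(s² + 4)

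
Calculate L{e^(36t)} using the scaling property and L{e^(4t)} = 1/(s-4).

Using L{f(at)} = (1/a)F(s/a) with a=9 and f(t) = e^(4t): L{e^(36t)} = (1/9) · 1/((s/9)-4) = (1/9) · 9/(s-36) = 1/(s-36)

Final answer: 1/(s-36)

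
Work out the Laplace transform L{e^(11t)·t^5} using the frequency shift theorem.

L{e^(at)·t^n} = n!/(s-a)^(n+1), so L{e^(11t)·t^5} = 120/(s-11)^6

Final answer: 120/(s-11)^6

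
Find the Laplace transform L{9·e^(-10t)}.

L{e^(at)} = 1/(s-a), so L{e^(-10t)} = 1/(s+10). Then L{9·e^(-10t)} = 9/(s+10)

Final answer: 9/(s+10)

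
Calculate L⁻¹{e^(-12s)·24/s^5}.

L⁻¹{24/s^5} = t^4. By the time shift theorem, L⁻¹{e^(-as)F(s)} = u(t-a)f(t-a) with a=12, so L⁻¹{e^(-12s)·24/s^5} = u(t-12)·(t-12)^4

Final answer: u(t-12)·(t-12)^4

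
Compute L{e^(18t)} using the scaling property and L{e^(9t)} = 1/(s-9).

Using L{f(at)} = (1/a)F(s/a) with a=2 and f(t) = e^(9t): L{e^(18t)} = (1/2) · 1/((s/2)-9) = (1/2) · 2/(s-18) = 1/(s-18)

Final answer: 1/(s-18)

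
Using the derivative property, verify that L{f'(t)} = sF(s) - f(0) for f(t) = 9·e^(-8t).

f'(t) = -72e^(-8t). Direct: L{f'(t)} = -72/(s+8). Property: s·9/(s+8) - 9 = (9s - 9(s+8))/(s+8) = -72/(s+8). ✓

Final answer: -72/(s+8)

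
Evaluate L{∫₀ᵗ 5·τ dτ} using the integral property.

L{∫₀ᵗ f(τ)dτ} = F(s)/s with f(t) = 5t. F(s) = 5/s^2, so L{∫₀ᵗ 5·τ dτ} = (5/s^2)/s = 5/s^3. (Check: ∫₀ᵗ 5·τ dτ = 5t^2/2.)

Final answer: 5/s^3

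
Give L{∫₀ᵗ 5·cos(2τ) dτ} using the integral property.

L{∫₀ᵗ f(τ)dτ} = F(s)/s with F(s) = 5s/(s² + 4), so the result is (5s/(s² + 4))/s = 5/(s² + 4)

Final answer: 5/(s² + 4)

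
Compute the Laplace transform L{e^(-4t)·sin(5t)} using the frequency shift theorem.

Frequency shift: L{e^(at)f(t)} = F(s-a). L{e^(-4t)·sin(5t)} = 5/((s+4)² + 25)

Final answer: 5/((s+4)² + 25)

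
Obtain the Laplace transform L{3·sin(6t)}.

L{sin(ωt)} = ω/(s² + ω²), so L{sin(6t)} = 6/(s² + 36). Then L{3·sin(6t)} = 3·6/(s² + 36) = 18/(s² + 36)

Final answer: 18/(s² + 36)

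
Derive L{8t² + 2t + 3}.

L{8t² + 2t + 3} = 8·2/s³ + 2/s² + 3/s = 16/s³ + 2/s² + 3/s

Final answer: 16/s³ + 2/s² + 3/s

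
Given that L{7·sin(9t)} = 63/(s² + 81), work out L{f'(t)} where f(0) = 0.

L{f'(t)} = s·F(s) - f(0) = s·63/(s² + 81) - 0 = 63s/(s² + 81)

Final answer: 63s/(s² + 81)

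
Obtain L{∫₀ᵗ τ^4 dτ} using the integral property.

L{∫₀ᵗ f(τ)dτ} = F(s)/s with f(t) = t^4. F(s) = 24/s^5, so L{∫₀ᵗ τ^4 dτ} = (24/s^5)/s = 24/s^6. (Check: ∫₀ᵗ τ^4 dτ = t^5/5.)

Final answer: 24/s^6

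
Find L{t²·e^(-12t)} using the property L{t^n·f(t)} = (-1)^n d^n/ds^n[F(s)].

L{e^(-12t)} = 1/(s+12). d/ds[1/(s+12)] = -1/(s+12)². d²/ds²[1/(s+12)] = 2/(s+12)³. So L{t²·e^(-12t)} = (-1)² · 2/(s+12)³ = 2/(s+12)³

Final answer: 2/(s+12)³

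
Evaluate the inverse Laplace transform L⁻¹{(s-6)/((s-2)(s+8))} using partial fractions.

Using partial fractions, f(t) = (-4e^(2t) + 14e^(-8t))/10

Final answer: (-4e^(2t) + 14e^(-8t))/10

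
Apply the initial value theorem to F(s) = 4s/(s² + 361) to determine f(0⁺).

f(0⁺) = lim_{s→∞} s·4s/(s² + 361) = lim_{s→∞} 4s²/(s² + 361) = 4

Final answer: 4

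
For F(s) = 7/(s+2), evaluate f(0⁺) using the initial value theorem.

f(0⁺) = lim_{s→∞} s·7/(s+2) = lim_{s→∞} 7s/(s+2) = 7

Final answer: 7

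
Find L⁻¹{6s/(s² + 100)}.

This is the form c·s/(s² + a²) with a = 10, c = 6. L⁻¹ = 6·cos(10t)

Final answer: 6·cos(10t)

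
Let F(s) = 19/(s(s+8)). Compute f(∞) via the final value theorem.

f(∞) = lim_{s→0} s·19/(s(s+8)) = lim_{s→0} 19/(s+8) = 19/8 = 19/8

Final answer: 19/8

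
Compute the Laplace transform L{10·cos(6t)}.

L{cos(ωt)} = s/(s² + ω²), so L{cos(6t)} = s/(s² + 36). Then L{10·cos(6t)} = 10·s/(s² + 36) = 10s/(s² + 36)

Final answer: 10s/(s² + 36)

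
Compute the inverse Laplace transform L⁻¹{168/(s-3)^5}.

L⁻¹{n!/(s-a)^(n+1)} = t^n·e^(at) with n=4, a=3. So L⁻¹{24/(s-3)^5} = t^4·e^(3t), and L⁻¹{168/(s-3)^5} = (168/24)·t^4·e^(3t) = 7·t^4·e^(3t)

Final answer: 7·t^4·e^(3t)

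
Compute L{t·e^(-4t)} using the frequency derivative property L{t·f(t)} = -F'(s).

L{e^(-4t)} = 1/(s+4). By frequency derivative: L{t·e^(-4t)} = -d/ds[1/(s+4)] = -(-1)/(s+4)² = 1/(s+4)²

Final answer: 1/(s+4)²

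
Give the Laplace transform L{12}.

L{12} = 12 · L{1} = 12/s

Final answer: 12/s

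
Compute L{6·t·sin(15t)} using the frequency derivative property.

L{sin(15t)} = 15/(s² + 225). By L{t·f(t)} = -F'(s): -d/ds[15/(s² + 225)] = -(15)·(-2s)/(s² + 225)² = 30s/(s² + 225)². Then L{6·t·sin(15t)} = 6·30s/(s² + 225)² = 180s/(s² + 225)²

Final answer: 180s/(s² + 225)²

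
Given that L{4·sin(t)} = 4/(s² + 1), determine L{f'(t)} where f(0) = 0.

L{f'(t)} = s·F(s) - f(0) = s·4/(s² + 1) - 0 = 4s/(s² + 1)

Final answer: 4s/(s² + 1)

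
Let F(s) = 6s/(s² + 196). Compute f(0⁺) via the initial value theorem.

f(0⁺) = lim_{s→∞} s·6s/(s² + 196) = lim_{s→∞} 6s²/(s² + 196) = 6

Final answer: 6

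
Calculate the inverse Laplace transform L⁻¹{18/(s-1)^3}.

L⁻¹{n!/(s-a)^(n+1)} = t^n·e^(at) with n=2, a=1. So L⁻¹{2/(s-1)^3} = t^2·e^t, and L⁻¹{18/(s-1)^3} = (18/2)·t^2·e^t = 9·t^2·e^t

Final answer: 9·t^2·e^t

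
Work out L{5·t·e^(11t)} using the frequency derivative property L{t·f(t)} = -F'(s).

L{e^(11t)} = 1/(s-11). By frequency derivative: L{t·e^(11t)} = -d/ds[1/(s-11)] = -(-1)/(s-11)² = 1/(s-11)². Then L{5·t·e^(11t)} = 5·1/(s-11)² = 5/(s-11)²

Final answer: 5/(s-11)²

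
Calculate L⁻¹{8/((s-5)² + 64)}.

Form: b/((s-a)² + b²) → e^(at)sin(bt). With a=5, b=8

Final answer: e^(5t)·sin(8t)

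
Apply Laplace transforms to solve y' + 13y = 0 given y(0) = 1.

L{y'} + 13L{y} = 0. sY - 1 + 13Y = 0. Y(s+13) = 1. Y = 1/(s+13)

Final answer: y(t) = e^(-13t)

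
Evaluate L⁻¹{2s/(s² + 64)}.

This is the form c·s/(s² + a²) with a = 8, c = 2. L⁻¹ = 2·cos(8t)

Final answer: 2·cos(8t)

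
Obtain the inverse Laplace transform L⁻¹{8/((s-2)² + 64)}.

Using frequency shift, L⁻¹{8/((s-2)² + 64)} = e^(2t)·sin(8t)

Final answer: e^(2t)·sin(8t)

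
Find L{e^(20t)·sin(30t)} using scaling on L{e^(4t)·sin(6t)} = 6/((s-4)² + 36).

Scaling with a=5: L{e^(20t)·sin(30t)} = (1/5) · 6/((s/5-4)² + 36). Simplifying: 30/((s-20)² + 900)

Final answer: 30/((s-20)² + 900)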